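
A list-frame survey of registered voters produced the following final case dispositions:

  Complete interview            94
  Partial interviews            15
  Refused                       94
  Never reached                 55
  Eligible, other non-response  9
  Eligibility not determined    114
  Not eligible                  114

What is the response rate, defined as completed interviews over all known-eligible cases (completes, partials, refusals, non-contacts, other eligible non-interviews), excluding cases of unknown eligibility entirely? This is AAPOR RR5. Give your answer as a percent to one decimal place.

35.2%

Num → 94
Base → 94 + 15 + 94 + 55 + 9 = 267
RR5 = 94 / 267 = 0.3521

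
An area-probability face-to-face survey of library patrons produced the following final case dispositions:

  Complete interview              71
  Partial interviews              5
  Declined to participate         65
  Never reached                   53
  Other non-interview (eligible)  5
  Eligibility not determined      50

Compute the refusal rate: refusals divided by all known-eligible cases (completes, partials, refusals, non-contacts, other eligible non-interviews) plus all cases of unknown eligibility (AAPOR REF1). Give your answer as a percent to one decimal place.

Numerator = 65
Denominator = 71 + 5 + 65 + 53 + 5 + 50 = 249
REF1 = 65 / 249 = 0.2610

26.1%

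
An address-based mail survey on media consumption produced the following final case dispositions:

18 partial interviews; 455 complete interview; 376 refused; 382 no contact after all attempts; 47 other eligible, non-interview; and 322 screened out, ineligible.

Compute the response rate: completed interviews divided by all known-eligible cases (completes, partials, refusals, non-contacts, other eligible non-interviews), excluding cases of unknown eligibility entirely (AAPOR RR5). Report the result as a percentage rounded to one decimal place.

Num = 455
Base = 455 + 18 + 376 + 382 + 47 = 1278
RR5 = 455 / 1278 = 0.3560

35.6%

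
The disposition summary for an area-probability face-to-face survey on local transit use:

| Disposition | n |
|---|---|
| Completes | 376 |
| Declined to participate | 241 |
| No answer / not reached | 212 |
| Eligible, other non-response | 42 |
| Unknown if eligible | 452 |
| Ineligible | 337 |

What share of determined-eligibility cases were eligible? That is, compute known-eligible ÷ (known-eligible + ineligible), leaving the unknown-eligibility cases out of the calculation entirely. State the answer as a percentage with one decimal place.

72.1%

Known eligible → 376 + 241 + 212 + 42 = 871
e = 871 / (871 + 337) = 871 / 1208 = 0.7210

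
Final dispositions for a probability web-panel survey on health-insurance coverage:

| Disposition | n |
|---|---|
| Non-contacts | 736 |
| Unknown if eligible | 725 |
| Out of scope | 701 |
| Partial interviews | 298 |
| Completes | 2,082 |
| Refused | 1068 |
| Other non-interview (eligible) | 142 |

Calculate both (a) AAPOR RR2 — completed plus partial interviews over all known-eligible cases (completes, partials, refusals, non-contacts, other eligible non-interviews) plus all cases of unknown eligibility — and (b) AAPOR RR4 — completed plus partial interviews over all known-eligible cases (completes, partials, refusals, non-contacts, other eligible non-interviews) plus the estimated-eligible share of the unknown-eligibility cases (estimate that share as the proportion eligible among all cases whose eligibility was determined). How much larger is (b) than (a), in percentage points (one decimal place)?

Num = 2082 + 298 = 2380
Base = 2082 + 298 + 1068 + 736 + 142 + 725 = 5051
RR2 = 2380 / 5051 = 0.4712
Eligible (known) = 2082 + 298 + 1068 + 736 + 142 = 4326
e = 4326 / (4326 + 701) = 4326 / 5027 = 0.8606
Estimated eligible among unknowns = 0.8606 × 725 = 623.94
Base = 4326 + 623.94 = 4949.94
RR4 = 2380 / 4949.94 = 0.4808
Difference = 48.08 − 47.12 = 0.96 percentage points

1.0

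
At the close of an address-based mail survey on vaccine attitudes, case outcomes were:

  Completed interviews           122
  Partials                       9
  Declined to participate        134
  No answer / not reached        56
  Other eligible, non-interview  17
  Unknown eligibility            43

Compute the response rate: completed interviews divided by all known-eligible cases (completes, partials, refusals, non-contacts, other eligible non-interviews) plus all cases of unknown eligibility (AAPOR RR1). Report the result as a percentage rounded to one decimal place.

Num = 122
Base = 122 + 9 + 134 + 56 + 17 + 43 = 381
RR1 = 122 / 381 = 0.3202

32.0%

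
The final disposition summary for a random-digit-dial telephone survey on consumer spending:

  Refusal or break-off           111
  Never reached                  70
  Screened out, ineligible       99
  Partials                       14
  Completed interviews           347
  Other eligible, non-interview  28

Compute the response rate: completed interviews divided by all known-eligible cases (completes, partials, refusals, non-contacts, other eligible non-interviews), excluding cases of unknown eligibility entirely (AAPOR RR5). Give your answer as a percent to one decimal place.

60.9%

Num: 347
Denom: 347 + 14 + 111 + 70 + 28 = 570
RR5 = 347 / 570 = 0.6088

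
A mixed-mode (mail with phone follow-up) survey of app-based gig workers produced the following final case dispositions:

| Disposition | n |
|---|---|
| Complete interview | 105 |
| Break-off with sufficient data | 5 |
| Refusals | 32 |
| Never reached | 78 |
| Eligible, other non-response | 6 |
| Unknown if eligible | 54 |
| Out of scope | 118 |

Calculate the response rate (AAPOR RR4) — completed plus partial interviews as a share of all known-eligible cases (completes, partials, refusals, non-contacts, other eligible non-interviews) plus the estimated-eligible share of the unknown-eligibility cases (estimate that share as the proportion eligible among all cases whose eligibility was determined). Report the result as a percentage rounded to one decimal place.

Top → 105 + 5 = 110
Determined eligible → 105 + 5 + 32 + 78 + 6 = 226
e = 226 / (226 + 118) = 226 / 344 = 0.6570
e × U → 0.6570 × 54 = 35.48
Base → 226 + 35.48 = 261.48
RR4 = 110 / 261.48 = 0.4207

42.1%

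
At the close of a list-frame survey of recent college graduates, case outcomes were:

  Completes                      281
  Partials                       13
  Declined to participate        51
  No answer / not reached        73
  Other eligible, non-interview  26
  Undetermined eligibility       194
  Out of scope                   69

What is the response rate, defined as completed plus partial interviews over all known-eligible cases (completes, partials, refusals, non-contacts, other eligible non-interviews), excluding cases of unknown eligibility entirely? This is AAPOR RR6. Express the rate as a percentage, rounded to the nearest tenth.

66.2%

Num: 281 + 13 = 294
Denominator: 281 + 13 + 51 + 73 + 26 = 444
RR6 = 294 / 444 = 0.6622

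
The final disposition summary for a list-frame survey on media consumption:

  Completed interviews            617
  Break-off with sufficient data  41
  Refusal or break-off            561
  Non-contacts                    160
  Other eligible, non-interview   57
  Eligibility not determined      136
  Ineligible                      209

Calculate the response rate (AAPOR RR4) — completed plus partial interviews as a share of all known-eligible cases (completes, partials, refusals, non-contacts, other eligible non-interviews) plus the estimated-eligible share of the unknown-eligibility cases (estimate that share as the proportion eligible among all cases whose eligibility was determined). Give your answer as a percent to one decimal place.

42.3%

Num: 617 + 41 = 658
Known eligible: 617 + 41 + 561 + 160 + 57 = 1436
e = 1436 / (1436 + 209) = 1436 / 1645 = 0.8729
Estimated eligible among unknowns: 0.8729 × 136 = 118.71
Base: 1436 + 118.71 = 1554.71
RR4 = 658 / 1554.71 = 0.4232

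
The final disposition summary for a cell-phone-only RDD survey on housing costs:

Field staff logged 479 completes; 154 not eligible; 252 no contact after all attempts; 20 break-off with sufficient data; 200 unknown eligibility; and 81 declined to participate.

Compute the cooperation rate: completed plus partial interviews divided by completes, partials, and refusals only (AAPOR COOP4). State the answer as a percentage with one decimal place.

86.0%

Num = 479 + 20 = 499
Denom = 479 + 20 + 81 = 580
COOP4 = 499 / 580 = 0.8603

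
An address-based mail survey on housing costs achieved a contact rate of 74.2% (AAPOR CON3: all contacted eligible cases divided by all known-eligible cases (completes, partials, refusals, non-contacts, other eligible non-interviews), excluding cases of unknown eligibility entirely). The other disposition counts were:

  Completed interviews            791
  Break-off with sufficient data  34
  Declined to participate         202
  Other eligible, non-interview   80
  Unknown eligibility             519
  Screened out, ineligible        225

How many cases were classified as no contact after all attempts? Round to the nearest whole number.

385

Numerator = 791 + 34 + 202 + 80 = 1107
CON3 = 1107 / D = 0.742
D = 1107 / 0.742 = 1491.9
Rest of base = 1107
no contact after all attempts = 1491.9 − 1107 ≈ 385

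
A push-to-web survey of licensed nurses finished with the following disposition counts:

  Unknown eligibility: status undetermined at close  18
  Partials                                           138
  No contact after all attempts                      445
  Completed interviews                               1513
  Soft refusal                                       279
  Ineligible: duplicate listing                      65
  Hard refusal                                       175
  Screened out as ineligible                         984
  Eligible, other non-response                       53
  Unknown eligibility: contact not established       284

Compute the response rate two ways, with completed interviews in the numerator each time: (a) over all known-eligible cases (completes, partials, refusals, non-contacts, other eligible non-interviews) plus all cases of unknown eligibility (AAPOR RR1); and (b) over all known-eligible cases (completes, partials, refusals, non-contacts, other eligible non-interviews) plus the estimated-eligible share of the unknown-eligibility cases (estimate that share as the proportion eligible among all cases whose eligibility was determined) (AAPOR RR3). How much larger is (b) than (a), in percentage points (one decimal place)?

1.6

Declined to participate = 175 + 279 = 454
Unknown if eligible = 284 + 18 = 302
Not eligible = 984 + 65 = 1049
Top → 1513
Denominator → 1513 + 138 + 454 + 445 + 53 + 302 = 2905
RR1 = 1513 / 2905 = 0.5208
Eligible (known) → 1513 + 138 + 454 + 445 + 53 = 2603
e = 2603 / (2603 + 1049) = 2603 / 3652 = 0.7128
Estimated eligible among unknowns → 0.7128 × 302 = 215.27
Denominator → 2603 + 215.27 = 2818.27
RR3 = 1513 / 2818.27 = 0.5369
Difference = 53.69 − 52.08 = 1.61 percentage points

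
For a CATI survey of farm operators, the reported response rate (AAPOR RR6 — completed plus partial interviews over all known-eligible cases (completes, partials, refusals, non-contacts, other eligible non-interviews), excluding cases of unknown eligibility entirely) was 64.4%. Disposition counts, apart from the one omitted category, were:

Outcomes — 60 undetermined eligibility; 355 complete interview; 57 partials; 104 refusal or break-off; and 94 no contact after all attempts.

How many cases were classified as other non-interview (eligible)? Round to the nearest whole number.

Numerator: 355 + 57 = 412
RR6 = 412 / D = 0.644
D = 412 / 0.644 = 639.8
Remaining denominator categories sum to 610
other non-interview (eligible) = 639.8 − 610 ≈ 30

30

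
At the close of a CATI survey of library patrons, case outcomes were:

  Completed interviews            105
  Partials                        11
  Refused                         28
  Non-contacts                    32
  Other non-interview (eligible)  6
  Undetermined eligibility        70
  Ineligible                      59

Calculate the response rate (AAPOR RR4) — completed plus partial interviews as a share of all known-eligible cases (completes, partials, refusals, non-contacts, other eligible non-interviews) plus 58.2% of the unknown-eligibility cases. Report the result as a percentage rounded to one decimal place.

52.1%

Numerator → 105 + 11 = 116
Known eligible → 105 + 11 + 28 + 32 + 6 = 182
Eligible share of unknowns → 0.5820 × 70 = 40.74
Denominator → 182 + 40.74 = 222.74
RR4 = 116 / 222.74 = 0.5208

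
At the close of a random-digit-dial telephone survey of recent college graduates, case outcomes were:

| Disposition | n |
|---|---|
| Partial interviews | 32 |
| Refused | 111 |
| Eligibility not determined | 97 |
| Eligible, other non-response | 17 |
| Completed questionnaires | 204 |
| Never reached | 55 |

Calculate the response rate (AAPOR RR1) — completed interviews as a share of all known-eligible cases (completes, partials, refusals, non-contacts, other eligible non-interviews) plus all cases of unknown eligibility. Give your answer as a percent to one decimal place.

Top = 204
Base = 204 + 32 + 111 + 55 + 17 + 97 = 516
RR1 = 204 / 516 = 0.3953

39.5%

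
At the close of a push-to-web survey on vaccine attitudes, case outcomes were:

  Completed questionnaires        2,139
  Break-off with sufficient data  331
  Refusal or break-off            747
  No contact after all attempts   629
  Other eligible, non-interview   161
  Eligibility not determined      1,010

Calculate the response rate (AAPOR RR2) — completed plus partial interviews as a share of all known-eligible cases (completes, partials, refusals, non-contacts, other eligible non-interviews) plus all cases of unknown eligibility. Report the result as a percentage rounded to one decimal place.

Num → 2139 + 331 = 2470
Base → 2139 + 331 + 747 + 629 + 161 + 1010 = 5017
RR2 = 2470 / 5017 = 0.4923

49.2%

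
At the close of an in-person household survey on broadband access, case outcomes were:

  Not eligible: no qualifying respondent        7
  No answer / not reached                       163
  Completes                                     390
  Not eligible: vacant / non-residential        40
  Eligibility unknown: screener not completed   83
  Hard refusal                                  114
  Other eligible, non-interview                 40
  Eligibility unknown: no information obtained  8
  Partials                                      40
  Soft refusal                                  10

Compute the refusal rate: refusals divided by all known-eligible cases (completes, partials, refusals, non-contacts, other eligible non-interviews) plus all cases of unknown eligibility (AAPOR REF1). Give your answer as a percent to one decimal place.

Refused = 114 + 10 = 124
Undetermined eligibility = 83 + 8 = 91
Screened out, ineligible = 7 + 40 = 47
Top → 124
Denominator → 390 + 40 + 124 + 163 + 40 + 91 = 848
REF1 = 124 / 848 = 0.1462

14.6%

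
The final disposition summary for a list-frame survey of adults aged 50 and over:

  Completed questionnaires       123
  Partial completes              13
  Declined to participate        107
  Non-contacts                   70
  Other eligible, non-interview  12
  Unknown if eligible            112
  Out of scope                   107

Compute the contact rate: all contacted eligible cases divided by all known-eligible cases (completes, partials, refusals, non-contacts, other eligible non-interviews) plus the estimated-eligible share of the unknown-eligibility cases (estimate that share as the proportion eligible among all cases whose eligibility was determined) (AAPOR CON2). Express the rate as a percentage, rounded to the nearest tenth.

62.3%

Numerator: 123 + 13 + 107 + 12 = 255
Determined eligible: 123 + 13 + 107 + 70 + 12 = 325
e = 325 / (325 + 107) = 325 / 432 = 0.7523
Estimated eligible among unknowns: 0.7523 × 112 = 84.26
Denom: 325 + 84.26 = 409.26
CON2 = 255 / 409.26 = 0.6231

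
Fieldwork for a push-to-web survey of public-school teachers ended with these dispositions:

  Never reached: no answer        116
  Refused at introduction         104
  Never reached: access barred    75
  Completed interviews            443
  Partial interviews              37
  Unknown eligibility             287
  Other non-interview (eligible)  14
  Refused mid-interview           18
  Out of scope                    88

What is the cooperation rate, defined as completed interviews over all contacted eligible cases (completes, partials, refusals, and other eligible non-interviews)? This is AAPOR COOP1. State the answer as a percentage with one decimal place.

71.9%

Refusal or break-off = 104 + 18 = 122
No answer / not reached = 116 + 75 = 191
Top → 443
Denom → 443 + 37 + 122 + 14 = 616
COOP1 = 443 / 616 = 0.7192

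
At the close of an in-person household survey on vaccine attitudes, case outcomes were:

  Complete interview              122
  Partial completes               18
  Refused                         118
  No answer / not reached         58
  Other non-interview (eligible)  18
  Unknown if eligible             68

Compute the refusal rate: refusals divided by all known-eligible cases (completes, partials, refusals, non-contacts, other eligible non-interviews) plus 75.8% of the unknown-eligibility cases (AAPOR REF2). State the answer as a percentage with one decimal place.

30.6%

Num → 118
Eligible (known) → 122 + 18 + 118 + 58 + 18 = 334
Estimated eligible among unknowns → 0.7580 × 68 = 51.54
Denom → 334 + 51.54 = 385.54
REF2 = 118 / 385.54 = 0.3061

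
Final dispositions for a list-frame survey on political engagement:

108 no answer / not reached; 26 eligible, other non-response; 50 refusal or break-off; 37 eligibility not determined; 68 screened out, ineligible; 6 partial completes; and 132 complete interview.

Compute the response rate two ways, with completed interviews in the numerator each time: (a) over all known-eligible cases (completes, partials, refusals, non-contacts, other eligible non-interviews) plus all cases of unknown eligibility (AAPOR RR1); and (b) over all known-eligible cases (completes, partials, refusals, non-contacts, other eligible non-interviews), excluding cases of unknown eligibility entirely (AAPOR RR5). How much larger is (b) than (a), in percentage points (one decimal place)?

4.2

Numerator = 132
Denom = 132 + 6 + 50 + 108 + 26 + 37 = 359
RR1 = 132 / 359 = 0.3677
Denom = 132 + 6 + 50 + 108 + 26 = 322
RR5 = 132 / 322 = 0.4099
Difference = 40.99 − 36.77 = 4.22 percentage points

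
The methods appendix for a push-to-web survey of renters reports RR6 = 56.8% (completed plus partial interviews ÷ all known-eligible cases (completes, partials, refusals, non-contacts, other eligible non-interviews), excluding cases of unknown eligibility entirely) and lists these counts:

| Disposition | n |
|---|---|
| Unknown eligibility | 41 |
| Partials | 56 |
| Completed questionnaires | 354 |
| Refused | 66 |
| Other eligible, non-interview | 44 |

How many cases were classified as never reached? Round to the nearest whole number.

Numerator = 354 + 56 = 410
RR6 = 410 / D = 0.568
D = 410 / 0.568 = 721.8
Rest of base = 520
never reached = 721.8 − 520 ≈ 202

202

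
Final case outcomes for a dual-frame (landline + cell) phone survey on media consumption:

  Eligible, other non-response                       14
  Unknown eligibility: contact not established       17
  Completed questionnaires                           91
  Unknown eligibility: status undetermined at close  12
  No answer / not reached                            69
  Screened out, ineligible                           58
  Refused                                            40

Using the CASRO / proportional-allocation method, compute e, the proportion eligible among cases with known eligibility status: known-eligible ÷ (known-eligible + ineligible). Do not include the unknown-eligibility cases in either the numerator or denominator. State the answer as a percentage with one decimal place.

Eligibility not determined = 17 + 12 = 29
Determined eligible → 91 + 40 + 69 + 14 = 214
e = 214 / (214 + 58) = 214 / 272 = 0.7868

78.7%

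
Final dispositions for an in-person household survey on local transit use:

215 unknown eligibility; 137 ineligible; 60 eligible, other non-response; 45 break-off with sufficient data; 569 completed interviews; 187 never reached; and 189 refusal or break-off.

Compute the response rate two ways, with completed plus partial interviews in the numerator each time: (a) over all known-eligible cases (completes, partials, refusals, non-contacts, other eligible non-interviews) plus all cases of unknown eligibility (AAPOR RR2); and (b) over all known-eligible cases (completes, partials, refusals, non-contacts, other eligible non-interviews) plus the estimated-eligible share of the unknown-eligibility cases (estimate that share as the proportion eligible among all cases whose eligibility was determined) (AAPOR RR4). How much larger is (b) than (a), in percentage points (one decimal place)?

1.0

Num → 569 + 45 = 614
Denominator → 569 + 45 + 189 + 187 + 60 + 215 = 1265
RR2 = 614 / 1265 = 0.4854
Determined eligible → 569 + 45 + 189 + 187 + 60 = 1050
e = 1050 / (1050 + 137) = 1050 / 1187 = 0.8846
Eligible share of unknowns → 0.8846 × 215 = 190.19
Denominator → 1050 + 190.19 = 1240.19
RR4 = 614 / 1240.19 = 0.4951
Difference = 49.51 − 48.54 = 0.97 percentage points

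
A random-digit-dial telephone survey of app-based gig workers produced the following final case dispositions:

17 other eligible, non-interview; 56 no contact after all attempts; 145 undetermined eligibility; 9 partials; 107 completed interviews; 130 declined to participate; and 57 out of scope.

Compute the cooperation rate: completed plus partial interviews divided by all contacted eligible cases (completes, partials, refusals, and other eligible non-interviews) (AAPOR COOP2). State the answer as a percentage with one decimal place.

44.1%

Top = 107 + 9 = 116
Denominator = 107 + 9 + 130 + 17 = 263
COOP2 = 116 / 263 = 0.4411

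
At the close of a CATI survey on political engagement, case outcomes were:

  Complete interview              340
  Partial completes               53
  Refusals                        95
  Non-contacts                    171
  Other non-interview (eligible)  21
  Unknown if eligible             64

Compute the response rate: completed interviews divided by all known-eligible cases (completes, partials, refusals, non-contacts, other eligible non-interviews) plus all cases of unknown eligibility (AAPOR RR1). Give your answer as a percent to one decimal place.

Num → 340
Denom → 340 + 53 + 95 + 171 + 21 + 64 = 744
RR1 = 340 / 744 = 0.4570

45.7%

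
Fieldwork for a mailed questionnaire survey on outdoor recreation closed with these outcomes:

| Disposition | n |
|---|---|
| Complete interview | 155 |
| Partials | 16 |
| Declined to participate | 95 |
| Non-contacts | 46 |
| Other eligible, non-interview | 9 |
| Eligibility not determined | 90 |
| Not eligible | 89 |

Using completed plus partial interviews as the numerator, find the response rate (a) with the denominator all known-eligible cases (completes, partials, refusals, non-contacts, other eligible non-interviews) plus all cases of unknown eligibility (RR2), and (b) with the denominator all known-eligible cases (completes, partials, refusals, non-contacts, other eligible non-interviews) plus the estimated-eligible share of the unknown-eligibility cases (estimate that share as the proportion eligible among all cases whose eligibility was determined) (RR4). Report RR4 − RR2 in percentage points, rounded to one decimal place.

2.1

Num: 155 + 16 = 171
Denominator: 155 + 16 + 95 + 46 + 9 + 90 = 411
RR2 = 171 / 411 = 0.4161
Known eligible: 155 + 16 + 95 + 46 + 9 = 321
e = 321 / (321 + 89) = 321 / 410 = 0.7829
e × U: 0.7829 × 90 = 70.46
Denominator: 321 + 70.46 = 391.46
RR4 = 171 / 391.46 = 0.4368
Difference = 43.68 − 41.61 = 2.07 percentage points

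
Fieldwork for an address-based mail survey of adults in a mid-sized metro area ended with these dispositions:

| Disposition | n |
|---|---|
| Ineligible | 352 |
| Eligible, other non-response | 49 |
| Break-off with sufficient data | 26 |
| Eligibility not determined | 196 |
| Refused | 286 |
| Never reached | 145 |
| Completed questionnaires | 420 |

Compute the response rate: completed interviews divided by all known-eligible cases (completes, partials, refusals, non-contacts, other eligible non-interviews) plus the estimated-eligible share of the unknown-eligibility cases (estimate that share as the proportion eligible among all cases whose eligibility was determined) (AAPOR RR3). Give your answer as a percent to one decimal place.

39.3%

Numerator: 420
Eligible (known): 420 + 26 + 286 + 145 + 49 = 926
e = 926 / (926 + 352) = 926 / 1278 = 0.7246
Eligible share of unknowns: 0.7246 × 196 = 142.02
Base: 926 + 142.02 = 1068.02
RR3 = 420 / 1068.02 = 0.3933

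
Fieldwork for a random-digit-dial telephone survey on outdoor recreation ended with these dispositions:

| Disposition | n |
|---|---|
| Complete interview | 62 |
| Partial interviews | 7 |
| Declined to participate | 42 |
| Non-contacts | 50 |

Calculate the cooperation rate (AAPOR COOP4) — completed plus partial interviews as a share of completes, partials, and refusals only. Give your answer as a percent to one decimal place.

62.2%

Num → 62 + 7 = 69
Base → 62 + 7 + 42 = 111
COOP4 = 69 / 111 = 0.6216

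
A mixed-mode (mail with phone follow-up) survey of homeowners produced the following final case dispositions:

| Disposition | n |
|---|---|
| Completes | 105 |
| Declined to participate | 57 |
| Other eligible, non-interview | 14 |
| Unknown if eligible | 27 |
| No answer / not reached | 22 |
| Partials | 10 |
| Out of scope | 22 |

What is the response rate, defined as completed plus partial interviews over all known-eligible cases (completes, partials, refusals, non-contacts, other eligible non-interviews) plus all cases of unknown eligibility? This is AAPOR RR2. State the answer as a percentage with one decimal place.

48.9%

Numerator = 105 + 10 = 115
Denominator = 105 + 10 + 57 + 22 + 14 + 27 = 235
RR2 = 115 / 235 = 0.4894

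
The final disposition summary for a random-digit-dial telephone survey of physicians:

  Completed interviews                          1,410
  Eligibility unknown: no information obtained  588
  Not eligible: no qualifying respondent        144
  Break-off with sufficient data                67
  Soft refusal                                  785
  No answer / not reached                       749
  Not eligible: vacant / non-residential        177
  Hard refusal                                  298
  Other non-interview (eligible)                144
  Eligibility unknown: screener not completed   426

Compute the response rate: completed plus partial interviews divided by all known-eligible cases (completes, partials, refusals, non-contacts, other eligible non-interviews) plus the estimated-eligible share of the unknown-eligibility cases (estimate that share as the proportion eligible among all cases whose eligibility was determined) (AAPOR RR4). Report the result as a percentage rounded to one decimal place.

Refusals = 298 + 785 = 1083
Unknown eligibility = 426 + 588 = 1014
Not eligible = 144 + 177 = 321
Num → 1410 + 67 = 1477
Determined eligible → 1410 + 67 + 1083 + 749 + 144 = 3453
e = 3453 / (3453 + 321) = 3453 / 3774 = 0.9149
Estimated eligible among unknowns → 0.9149 × 1014 = 927.71
Base → 3453 + 927.71 = 4380.71
RR4 = 1477 / 4380.71 = 0.3372

33.7%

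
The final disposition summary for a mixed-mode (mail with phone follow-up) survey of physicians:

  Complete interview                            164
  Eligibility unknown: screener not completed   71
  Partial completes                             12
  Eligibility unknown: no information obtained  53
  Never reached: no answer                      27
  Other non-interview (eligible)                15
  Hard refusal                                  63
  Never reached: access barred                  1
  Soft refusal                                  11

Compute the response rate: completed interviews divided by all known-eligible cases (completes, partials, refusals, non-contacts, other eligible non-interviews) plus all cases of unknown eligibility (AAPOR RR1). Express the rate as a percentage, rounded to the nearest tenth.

39.3%

Refused = 63 + 11 = 74
Non-contacts = 27 + 1 = 28
Unknown eligibility = 71 + 53 = 124
Num: 164
Denom: 164 + 12 + 74 + 28 + 15 + 124 = 417
RR1 = 164 / 417 = 0.3933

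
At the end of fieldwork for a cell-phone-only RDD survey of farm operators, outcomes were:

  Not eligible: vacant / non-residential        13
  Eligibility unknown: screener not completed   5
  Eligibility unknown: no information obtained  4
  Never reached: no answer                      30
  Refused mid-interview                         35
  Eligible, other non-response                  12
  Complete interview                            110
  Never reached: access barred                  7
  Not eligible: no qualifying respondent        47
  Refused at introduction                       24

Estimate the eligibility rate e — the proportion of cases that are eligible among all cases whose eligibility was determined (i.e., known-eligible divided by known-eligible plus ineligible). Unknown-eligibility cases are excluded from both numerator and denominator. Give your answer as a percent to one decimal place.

Refusals = 24 + 35 = 59
Never reached = 30 + 7 = 37
Unknown if eligible = 5 + 4 = 9
Out of scope = 47 + 13 = 60
Known eligible = 110 + 59 + 37 + 12 = 218
e = 218 / (218 + 60) = 218 / 278 = 0.7842

78.4%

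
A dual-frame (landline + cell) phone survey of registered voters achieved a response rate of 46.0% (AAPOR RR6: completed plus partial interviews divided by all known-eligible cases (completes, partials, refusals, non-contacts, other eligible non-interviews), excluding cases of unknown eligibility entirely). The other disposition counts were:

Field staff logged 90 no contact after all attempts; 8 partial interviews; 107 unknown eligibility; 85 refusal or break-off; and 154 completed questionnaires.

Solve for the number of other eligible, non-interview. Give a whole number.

Top → 154 + 8 = 162
RR6 = 162 / D = 0.460
D = 162 / 0.460 = 352.2
Rest of base = 337
other eligible, non-interview = 352.2 − 337 ≈ 15

15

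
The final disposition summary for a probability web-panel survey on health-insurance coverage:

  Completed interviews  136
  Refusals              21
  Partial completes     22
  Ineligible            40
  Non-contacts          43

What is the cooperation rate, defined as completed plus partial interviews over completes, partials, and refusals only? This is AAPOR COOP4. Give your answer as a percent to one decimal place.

Top = 136 + 22 = 158
Denominator = 136 + 22 + 21 = 179
COOP4 = 158 / 179 = 0.8827

88.3%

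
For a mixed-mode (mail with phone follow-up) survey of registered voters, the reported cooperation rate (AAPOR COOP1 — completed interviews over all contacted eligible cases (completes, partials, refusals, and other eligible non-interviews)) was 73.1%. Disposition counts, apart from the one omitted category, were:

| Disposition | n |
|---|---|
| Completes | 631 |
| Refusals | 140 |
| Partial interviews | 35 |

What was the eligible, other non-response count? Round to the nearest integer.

57

COOP1 = 631 / D = 0.731
D = 631 / 0.731 = 863.2
Rest of base = 806
eligible, other non-response = 863.2 − 806 ≈ 57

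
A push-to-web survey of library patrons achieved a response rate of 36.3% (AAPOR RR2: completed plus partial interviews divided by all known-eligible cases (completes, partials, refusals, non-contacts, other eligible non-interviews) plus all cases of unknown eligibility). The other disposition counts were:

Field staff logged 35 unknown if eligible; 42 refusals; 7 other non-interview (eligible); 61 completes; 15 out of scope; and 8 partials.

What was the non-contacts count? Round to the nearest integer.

37

Top = 61 + 8 = 69
RR2 = 69 / D = 0.363
D = 69 / 0.363 = 190.1
Rest of base = 153
non-contacts = 190.1 − 153 ≈ 37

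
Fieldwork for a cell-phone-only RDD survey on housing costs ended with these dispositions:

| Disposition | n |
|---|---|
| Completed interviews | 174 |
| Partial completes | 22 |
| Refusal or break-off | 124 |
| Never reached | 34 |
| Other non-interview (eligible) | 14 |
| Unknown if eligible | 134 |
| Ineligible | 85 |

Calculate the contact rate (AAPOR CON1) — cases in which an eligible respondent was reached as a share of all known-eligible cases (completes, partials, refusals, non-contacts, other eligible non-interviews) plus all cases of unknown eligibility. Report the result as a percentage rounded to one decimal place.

Numerator = 174 + 22 + 124 + 14 = 334
Base = 174 + 22 + 124 + 34 + 14 + 134 = 502
CON1 = 334 / 502 = 0.6653

66.5%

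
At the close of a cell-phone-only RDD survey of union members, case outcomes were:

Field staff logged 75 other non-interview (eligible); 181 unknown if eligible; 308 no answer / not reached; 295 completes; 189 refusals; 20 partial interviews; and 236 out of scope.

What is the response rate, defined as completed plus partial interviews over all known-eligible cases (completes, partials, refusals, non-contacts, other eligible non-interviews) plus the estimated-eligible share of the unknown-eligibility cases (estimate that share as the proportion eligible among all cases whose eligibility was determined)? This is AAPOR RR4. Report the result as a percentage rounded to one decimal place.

30.6%

Num → 295 + 20 = 315
Determined eligible → 295 + 20 + 189 + 308 + 75 = 887
e = 887 / (887 + 236) = 887 / 1123 = 0.7898
Eligible share of unknowns → 0.7898 × 181 = 142.95
Denom → 887 + 142.95 = 1029.95
RR4 = 315 / 1029.95 = 0.3058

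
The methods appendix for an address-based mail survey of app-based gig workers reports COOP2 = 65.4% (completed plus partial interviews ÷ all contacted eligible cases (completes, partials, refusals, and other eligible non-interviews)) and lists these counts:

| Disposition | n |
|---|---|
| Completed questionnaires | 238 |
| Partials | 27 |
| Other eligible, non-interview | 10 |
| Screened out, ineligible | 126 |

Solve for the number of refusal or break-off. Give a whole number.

130

Num: 238 + 27 = 265
COOP2 = 265 / D = 0.654
D = 265 / 0.654 = 405.2
Remaining denominator categories sum to 275
refusal or break-off = 405.2 − 275 ≈ 130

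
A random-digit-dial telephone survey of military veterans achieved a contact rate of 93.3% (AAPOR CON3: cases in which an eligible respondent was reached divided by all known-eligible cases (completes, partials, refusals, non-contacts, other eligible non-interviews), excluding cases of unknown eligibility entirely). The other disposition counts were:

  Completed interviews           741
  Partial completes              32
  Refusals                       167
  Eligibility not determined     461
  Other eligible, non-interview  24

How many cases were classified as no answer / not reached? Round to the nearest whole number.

Num: 741 + 32 + 167 + 24 = 964
CON3 = 964 / D = 0.933
D = 964 / 0.933 = 1033.2
Other denominator terms total 964
no answer / not reached = 1033.2 − 964 ≈ 69

69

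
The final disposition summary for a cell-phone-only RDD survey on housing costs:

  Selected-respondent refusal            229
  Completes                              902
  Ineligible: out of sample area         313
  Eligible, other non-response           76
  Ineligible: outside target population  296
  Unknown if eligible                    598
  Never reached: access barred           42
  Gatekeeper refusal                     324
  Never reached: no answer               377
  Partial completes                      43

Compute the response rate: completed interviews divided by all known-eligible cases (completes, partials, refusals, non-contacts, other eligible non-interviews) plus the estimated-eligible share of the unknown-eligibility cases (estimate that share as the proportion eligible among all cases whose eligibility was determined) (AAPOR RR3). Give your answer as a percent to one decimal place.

Refusal or break-off = 324 + 229 = 553
Never reached = 377 + 42 = 419
Ineligible = 296 + 313 = 609
Numerator: 902
Known eligible: 902 + 43 + 553 + 419 + 76 = 1993
e = 1993 / (1993 + 609) = 1993 / 2602 = 0.7659
Eligible share of unknowns: 0.7659 × 598 = 458.01
Denom: 1993 + 458.01 = 2451.01
RR3 = 902 / 2451.01 = 0.3680

36.8%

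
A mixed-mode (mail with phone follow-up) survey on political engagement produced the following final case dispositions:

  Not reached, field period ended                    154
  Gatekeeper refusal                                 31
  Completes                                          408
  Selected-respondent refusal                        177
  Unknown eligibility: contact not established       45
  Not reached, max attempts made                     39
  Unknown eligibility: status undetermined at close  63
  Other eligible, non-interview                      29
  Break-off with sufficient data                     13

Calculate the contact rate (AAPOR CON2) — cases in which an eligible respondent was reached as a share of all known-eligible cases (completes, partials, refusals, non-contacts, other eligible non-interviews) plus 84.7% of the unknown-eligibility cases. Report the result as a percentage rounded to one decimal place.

69.8%

Refusal or break-off = 31 + 177 = 208
Never reached = 154 + 39 = 193
Unknown if eligible = 45 + 63 = 108
Numerator: 408 + 13 + 208 + 29 = 658
Known eligible: 408 + 13 + 208 + 193 + 29 = 851
Eligible share of unknowns: 0.8470 × 108 = 91.48
Denominator: 851 + 91.48 = 942.48
CON2 = 658 / 942.48 = 0.6982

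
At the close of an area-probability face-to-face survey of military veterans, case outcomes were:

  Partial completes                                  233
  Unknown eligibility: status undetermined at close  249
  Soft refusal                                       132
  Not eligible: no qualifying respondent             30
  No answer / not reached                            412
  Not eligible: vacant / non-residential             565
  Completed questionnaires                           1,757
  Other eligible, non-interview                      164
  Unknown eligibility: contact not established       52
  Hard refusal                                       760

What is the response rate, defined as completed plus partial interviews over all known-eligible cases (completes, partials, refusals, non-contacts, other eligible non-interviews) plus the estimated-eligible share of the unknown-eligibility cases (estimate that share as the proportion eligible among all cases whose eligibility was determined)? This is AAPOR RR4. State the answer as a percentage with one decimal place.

53.6%

Refusal or break-off = 760 + 132 = 892
Undetermined eligibility = 52 + 249 = 301
Not eligible = 30 + 565 = 595
Top = 1757 + 233 = 1990
Determined eligible = 1757 + 233 + 892 + 412 + 164 = 3458
e = 3458 / (3458 + 595) = 3458 / 4053 = 0.8532
Eligible share of unknowns = 0.8532 × 301 = 256.81
Denominator = 3458 + 256.81 = 3714.81
RR4 = 1990 / 3714.81 = 0.5357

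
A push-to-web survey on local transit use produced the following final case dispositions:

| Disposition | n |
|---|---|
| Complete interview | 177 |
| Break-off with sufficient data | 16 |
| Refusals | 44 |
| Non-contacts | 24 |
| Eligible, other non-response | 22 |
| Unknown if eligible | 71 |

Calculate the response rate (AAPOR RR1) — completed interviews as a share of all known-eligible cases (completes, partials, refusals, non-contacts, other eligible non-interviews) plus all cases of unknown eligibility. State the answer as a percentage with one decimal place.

Num = 177
Denominator = 177 + 16 + 44 + 24 + 22 + 71 = 354
RR1 = 177 / 354 = 0.5000

50.0%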